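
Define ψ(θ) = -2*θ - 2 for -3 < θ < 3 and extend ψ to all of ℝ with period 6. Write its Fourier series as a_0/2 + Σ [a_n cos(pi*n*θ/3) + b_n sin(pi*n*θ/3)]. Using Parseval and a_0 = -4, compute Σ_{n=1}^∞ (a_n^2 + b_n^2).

24

Parseval: a_0^2/2 + Σ_{n≥1} (a_n^2+b_n^2) = 1/3 ∫_{-3}^{3} ψ(θ)^2 dθ = 32.
Subtract a_0^2/2 = 8: Σ (a_n^2+b_n^2) = 24.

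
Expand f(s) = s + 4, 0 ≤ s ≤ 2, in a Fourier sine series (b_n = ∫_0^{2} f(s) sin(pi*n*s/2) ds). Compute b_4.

-1/pi

b_4 = ∫_0^{2} (s + 4) sin(2*pi*s) ds.
Integrating by parts (boundary term plus one more integral), an antiderivative of (s + 4) sin(2*pi*s) is -s*cos(2*pi*s)/(2*pi) + sin(2*pi*s)/(4*pi**2) - 2*cos(2*pi*s)/pi; evaluating from 0 to 2: ∫_{0}^{2} (s + 4) sin(2*pi*s) ds = (-3/pi) - (-2/pi) = -1/pi.
Hence b_4 = -1/pi.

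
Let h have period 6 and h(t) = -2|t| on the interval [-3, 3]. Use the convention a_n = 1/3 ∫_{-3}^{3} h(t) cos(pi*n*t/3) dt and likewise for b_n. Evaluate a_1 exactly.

24/pi**2

a_1 = 1/3 ∫_{-3}^{3} h(t) cos(pi*t/3) dt.
h is even and cos(pi*t/3) is even, so the integrand is even and a_1 = 2/3 ∫_0^{3} h(t) cos(pi*t/3) dt.
Integrating by parts (boundary term plus one more integral), an antiderivative of (-2*t) cos(pi*t/3) is -6*t*sin(pi*t/3)/pi - 18*cos(pi*t/3)/pi**2; evaluating from 0 to 3: ∫_{0}^{3} (-2*t) cos(pi*t/3) dt = (18/pi**2) - (-18/pi**2) = 36/pi**2.
Hence a_1 = (2/3)·(36/pi**2) = 24/pi**2.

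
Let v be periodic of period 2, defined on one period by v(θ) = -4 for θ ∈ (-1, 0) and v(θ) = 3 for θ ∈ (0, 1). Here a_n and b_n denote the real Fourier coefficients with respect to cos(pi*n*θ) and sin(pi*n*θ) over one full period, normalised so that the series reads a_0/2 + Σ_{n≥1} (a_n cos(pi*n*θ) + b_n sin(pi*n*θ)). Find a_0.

a_0 = ∫_{-1}^{1} v(θ) dθ = -1.

-1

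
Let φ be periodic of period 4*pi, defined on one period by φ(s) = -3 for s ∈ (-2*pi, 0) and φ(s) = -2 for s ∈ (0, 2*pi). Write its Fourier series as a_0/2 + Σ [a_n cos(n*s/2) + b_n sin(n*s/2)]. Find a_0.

-5

a_0 = (1/(2*pi)) ∫_{-2*pi}^{2*pi} φ(s) ds = (1/(2*pi)) · (-10*pi) = -5.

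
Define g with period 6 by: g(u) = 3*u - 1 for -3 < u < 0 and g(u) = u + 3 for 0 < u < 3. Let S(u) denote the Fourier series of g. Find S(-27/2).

u = -27/2 differs from u = -3/2 by -2 full period(s), and the series is 6-periodic.
g is continuous at u = -3/2 with value -11/2, so the series converges to -11/2 there.

-11/2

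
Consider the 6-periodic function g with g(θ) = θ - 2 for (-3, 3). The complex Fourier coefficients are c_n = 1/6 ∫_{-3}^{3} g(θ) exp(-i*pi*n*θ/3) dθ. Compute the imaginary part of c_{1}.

-3/pi

Since g is real-valued, Im(c_{1}) = -1/6 ∫_{-3}^{3} g(θ) sin(pi*θ/3) dθ = -b_{1}/2.
Integrating by parts (boundary term plus one more integral), an antiderivative of (θ - 2) sin(pi*θ/3) is -3*θ*cos(pi*θ/3)/pi + 9*sin(pi*θ/3)/pi**2 + 6*cos(pi*θ/3)/pi; evaluating from -3 to 3: ∫_{-3}^{3} (θ - 2) sin(pi*θ/3) dθ = (3/pi) - (-15/pi) = 18/pi.
Hence Im(c_{1}) = (-1/6)·(18/pi) = -3/pi.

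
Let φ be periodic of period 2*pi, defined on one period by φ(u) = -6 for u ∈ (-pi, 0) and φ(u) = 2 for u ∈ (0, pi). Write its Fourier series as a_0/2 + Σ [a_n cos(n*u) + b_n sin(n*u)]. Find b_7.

16/(7*pi)

b_7 = 1/pi ∫_{-pi}^{pi} φ(u) sin(7*u) du.
Split the integral at the breakpoints.
Directly, an antiderivative of (-6) sin(7*u) is 6*cos(7*u)/7; evaluating from -pi to 0: ∫_{-pi}^{0} (-6) sin(7*u) du = (6/7) - (-6/7) = 12/7.
Directly, an antiderivative of (2) sin(7*u) is -2*cos(7*u)/7; evaluating from 0 to pi: ∫_{0}^{pi} (2) sin(7*u) du = (2/7) - (-2/7) = 4/7.
Summing the pieces and multiplying by (1/pi) gives b_7 = 16/(7*pi).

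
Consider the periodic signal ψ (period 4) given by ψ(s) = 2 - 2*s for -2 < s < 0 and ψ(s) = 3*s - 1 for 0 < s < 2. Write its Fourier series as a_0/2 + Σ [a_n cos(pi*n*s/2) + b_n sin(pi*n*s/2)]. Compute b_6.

-1/(3*pi)

b_6 = 1/2 ∫_{-2}^{2} ψ(s) sin(3*pi*s) ds.
Split the integral at the breakpoints.
Integrating by parts (boundary term plus one more integral), an antiderivative of (2 - 2*s) sin(3*pi*s) is 2*s*cos(3*pi*s)/(3*pi) - 2*sin(3*pi*s)/(9*pi**2) - 2*cos(3*pi*s)/(3*pi); evaluating from -2 to 0: ∫_{-2}^{0} (2 - 2*s) sin(3*pi*s) ds = (-2/(3*pi)) - (-2/pi) = 4/(3*pi).
Integrating by parts (boundary term plus one more integral), an antiderivative of (3*s - 1) sin(3*pi*s) is -s*cos(3*pi*s)/pi + sin(3*pi*s)/(3*pi**2) + cos(3*pi*s)/(3*pi); evaluating from 0 to 2: ∫_{0}^{2} (3*s - 1) sin(3*pi*s) ds = (-5/(3*pi)) - (1/(3*pi)) = -2/pi.
Summing the pieces and multiplying by (1/2) gives b_6 = -1/(3*pi).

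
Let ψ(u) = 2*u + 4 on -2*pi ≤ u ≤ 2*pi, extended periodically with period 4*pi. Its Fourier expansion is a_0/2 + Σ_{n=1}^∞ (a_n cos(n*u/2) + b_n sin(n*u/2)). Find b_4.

b_4 = (1/(2*pi)) ∫_{-2*pi}^{2*pi} ψ(u) sin(2*u) du.
Integrating by parts (boundary term plus one more integral), an antiderivative of (2*u + 4) sin(2*u) is -u*cos(2*u) + sin(2*u)/2 - 2*cos(2*u); evaluating from -2*pi to 2*pi: ∫_{-2*pi}^{2*pi} (2*u + 4) sin(2*u) du = (-2*pi - 2) - (-2 + 2*pi) = -4*pi.
Hence b_4 = (1/(2*pi))·(-4*pi) = -2.

-2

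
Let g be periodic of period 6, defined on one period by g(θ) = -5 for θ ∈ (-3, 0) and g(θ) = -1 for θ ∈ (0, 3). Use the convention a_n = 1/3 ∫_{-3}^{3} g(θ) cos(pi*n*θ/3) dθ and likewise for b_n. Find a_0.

a_0 = 1/3 ∫_{-3}^{3} g(θ) dθ = 1/3 · (-18) = -6.

-6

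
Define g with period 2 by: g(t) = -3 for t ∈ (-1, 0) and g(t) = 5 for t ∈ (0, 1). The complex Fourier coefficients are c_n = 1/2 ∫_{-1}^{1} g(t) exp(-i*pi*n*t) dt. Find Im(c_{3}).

Since g is real-valued, Im(c_{3}) = -1/2 ∫_{-1}^{1} g(t) sin(3*pi*t) dt = -b_{3}/2.
Split the integral at the breakpoints.
Directly, an antiderivative of (-3) sin(3*pi*t) is cos(3*pi*t)/pi; evaluating from -1 to 0: ∫_{-1}^{0} (-3) sin(3*pi*t) dt = (1/pi) - (-1/pi) = 2/pi.
Directly, an antiderivative of (5) sin(3*pi*t) is -5*cos(3*pi*t)/(3*pi); evaluating from 0 to 1: ∫_{0}^{1} (5) sin(3*pi*t) dt = (5/(3*pi)) - (-5/(3*pi)) = 10/(3*pi).
So ∫_{-1}^{1} g(t) sin(3*pi*t) dt = 16/(3*pi).
Hence Im(c_{3}) = (-1/2)·(16/(3*pi)) = -8/(3*pi).

-8/(3*pi)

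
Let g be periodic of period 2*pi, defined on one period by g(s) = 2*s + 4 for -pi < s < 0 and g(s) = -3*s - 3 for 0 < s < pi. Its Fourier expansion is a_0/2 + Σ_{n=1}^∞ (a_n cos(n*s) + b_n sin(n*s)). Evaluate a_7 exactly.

10/(49*pi)

a_7 = 1/pi ∫_{-pi}^{pi} g(s) cos(7*s) ds.
Split the integral at the breakpoints.
Integrating by parts (boundary term plus one more integral), an antiderivative of (2*s + 4) cos(7*s) is 2*s*sin(7*s)/7 + 4*sin(7*s)/7 + 2*cos(7*s)/49; evaluating from -pi to 0: ∫_{-pi}^{0} (2*s + 4) cos(7*s) ds = (2/49) - (-2/49) = 4/49.
Integrating by parts (boundary term plus one more integral), an antiderivative of (-3*s - 3) cos(7*s) is -3*s*sin(7*s)/7 - 3*sin(7*s)/7 - 3*cos(7*s)/49; evaluating from 0 to pi: ∫_{0}^{pi} (-3*s - 3) cos(7*s) ds = (3/49) - (-3/49) = 6/49.
Summing the pieces and multiplying by (1/pi) gives a_7 = 10/(49*pi).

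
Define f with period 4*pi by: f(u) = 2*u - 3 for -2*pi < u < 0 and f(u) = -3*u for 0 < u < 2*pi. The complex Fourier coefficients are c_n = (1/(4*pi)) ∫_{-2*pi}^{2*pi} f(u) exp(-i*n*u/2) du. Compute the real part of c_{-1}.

Since f is real-valued, Re(c_{-1}) = (1/(4*pi)) ∫_{-2*pi}^{2*pi} f(u) cos(-u/2) du = a_{1}/2.
Split the integral at the breakpoints.
Integrating by parts (boundary term plus one more integral), an antiderivative of (2*u - 3) cos(-u/2) is 4*u*sin(u/2) - 6*sin(u/2) + 8*cos(u/2); evaluating from -2*pi to 0: ∫_{-2*pi}^{0} (2*u - 3) cos(-u/2) du = (8) - (-8) = 16.
Integrating by parts (boundary term plus one more integral), an antiderivative of (-3*u) cos(-u/2) is -6*u*sin(u/2) - 12*cos(u/2); evaluating from 0 to 2*pi: ∫_{0}^{2*pi} (-3*u) cos(-u/2) du = (12) - (-12) = 24.
So ∫_{-2*pi}^{2*pi} f(u) cos(-u/2) du = 40.
Hence Re(c_{-1}) = (1/(4*pi))·(40) = 10/pi.

10/pi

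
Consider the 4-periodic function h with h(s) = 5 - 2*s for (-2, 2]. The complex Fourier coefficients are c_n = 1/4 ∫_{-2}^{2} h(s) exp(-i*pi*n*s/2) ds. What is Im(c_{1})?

4/pi

Since h is real-valued, Im(c_{1}) = -1/4 ∫_{-2}^{2} h(s) sin(pi*s/2) ds = -b_{1}/2.
Integrating by parts (boundary term plus one more integral), an antiderivative of (5 - 2*s) sin(pi*s/2) is 4*s*cos(pi*s/2)/pi - 8*sin(pi*s/2)/pi**2 - 10*cos(pi*s/2)/pi; evaluating from -2 to 2: ∫_{-2}^{2} (5 - 2*s) sin(pi*s/2) ds = (2/pi) - (18/pi) = -16/pi.
Hence Im(c_{1}) = (-1/4)·(-16/pi) = 4/pi.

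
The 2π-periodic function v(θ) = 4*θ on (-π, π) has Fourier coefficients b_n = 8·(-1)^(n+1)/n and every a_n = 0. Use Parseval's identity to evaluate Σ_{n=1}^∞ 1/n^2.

pi**2/6

Parseval: Σ b_n^2 = (1/π) ∫_{-π}^{π} v(θ)^2 dθ = 32*pi**2/3.
Σ b_n^2 = Σ 64/n^2, so Σ 1/n^2 = (32*pi**2/3)/64 = pi**2/6.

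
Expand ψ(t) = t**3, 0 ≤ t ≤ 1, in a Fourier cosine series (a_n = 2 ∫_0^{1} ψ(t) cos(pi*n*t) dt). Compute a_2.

3/(2*pi**2)

a_2 = 2 ∫_0^{1} (t**3) cos(2*pi*t) dt.
Integrating by parts three times (tabular method), an antiderivative of (t**3) cos(2*pi*t) is t**3*sin(2*pi*t)/(2*pi) + 3*t**2*cos(2*pi*t)/(4*pi**2) - 3*t*sin(2*pi*t)/(4*pi**3) - 3*cos(2*pi*t)/(8*pi**4); evaluating from 0 to 1: ∫_{0}^{1} (t**3) cos(2*pi*t) dt = (3*(-1 + 2*pi**2)/(8*pi**4)) - (-3/(8*pi**4)) = 3/(4*pi**2).
Hence a_2 = 2·(3/(4*pi**2)) = 3/(2*pi**2).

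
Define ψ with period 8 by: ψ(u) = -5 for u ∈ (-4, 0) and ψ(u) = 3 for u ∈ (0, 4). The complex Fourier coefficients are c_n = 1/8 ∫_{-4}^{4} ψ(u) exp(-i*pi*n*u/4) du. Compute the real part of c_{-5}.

0

Since ψ is real-valued, Re(c_{-5}) = 1/8 ∫_{-4}^{4} ψ(u) cos(-5*pi*u/4) du = a_{5}/2.
Split the integral at the breakpoints.
Directly, an antiderivative of (-5) cos(-5*pi*u/4) is -4*sin(5*pi*u/4)/pi; evaluating from -4 to 0: ∫_{-4}^{0} (-5) cos(-5*pi*u/4) du = (0) - (0) = 0.
Directly, an antiderivative of (3) cos(-5*pi*u/4) is 12*sin(5*pi*u/4)/(5*pi); evaluating from 0 to 4: ∫_{0}^{4} (3) cos(-5*pi*u/4) du = (0) - (0) = 0.
So ∫_{-4}^{4} ψ(u) cos(-5*pi*u/4) du = 0.
Hence Re(c_{-5}) = (1/8)·(0) = 0.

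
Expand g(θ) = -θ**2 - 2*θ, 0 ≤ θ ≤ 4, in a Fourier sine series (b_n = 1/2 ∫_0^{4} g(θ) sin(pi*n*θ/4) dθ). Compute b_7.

b_7 = 1/2 ∫_0^{4} (-θ**2 - 2*θ) sin(7*pi*θ/4) dθ.
Integrating by parts twice (tabular method), an antiderivative of (-θ**2 - 2*θ) sin(7*pi*θ/4) is 4*θ**2*cos(7*pi*θ/4)/(7*pi) - 32*θ*sin(7*pi*θ/4)/(49*pi**2) + 8*θ*cos(7*pi*θ/4)/(7*pi) - 32*sin(7*pi*θ/4)/(49*pi**2) - 128*cos(7*pi*θ/4)/(343*pi**3); evaluating from 0 to 4: ∫_{0}^{4} (-θ**2 - 2*θ) sin(7*pi*θ/4) dθ = (32*(4 - 147*pi**2)/(343*pi**3)) - (-128/(343*pi**3)) = 32*(8 - 147*pi**2)/(343*pi**3).
Hence b_7 = (1/2)·(32*(8 - 147*pi**2)/(343*pi**3)) = 16*(8 - 147*pi**2)/(343*pi**3).

16*(8 - 147*pi**2)/(343*pi**3)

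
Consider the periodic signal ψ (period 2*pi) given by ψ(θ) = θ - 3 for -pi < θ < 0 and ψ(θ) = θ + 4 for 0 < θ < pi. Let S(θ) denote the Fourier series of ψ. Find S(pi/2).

pi/2 + 4

ψ is continuous at θ = pi/2 with value pi/2 + 4, so the series converges to pi/2 + 4 there.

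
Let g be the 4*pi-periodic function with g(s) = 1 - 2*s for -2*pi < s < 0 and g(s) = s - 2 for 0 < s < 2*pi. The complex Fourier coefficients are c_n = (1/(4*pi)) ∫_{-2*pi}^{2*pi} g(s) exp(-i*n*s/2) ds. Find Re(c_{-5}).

-6/(25*pi)

Since g is real-valued, Re(c_{-5}) = (1/(4*pi)) ∫_{-2*pi}^{2*pi} g(s) cos(-5*s/2) ds = a_{5}/2.
Split the integral at the breakpoints.
Integrating by parts (boundary term plus one more integral), an antiderivative of (1 - 2*s) cos(-5*s/2) is -4*s*sin(5*s/2)/5 + 2*sin(5*s/2)/5 - 8*cos(5*s/2)/25; evaluating from -2*pi to 0: ∫_{-2*pi}^{0} (1 - 2*s) cos(-5*s/2) ds = (-8/25) - (8/25) = -16/25.
Integrating by parts (boundary term plus one more integral), an antiderivative of (s - 2) cos(-5*s/2) is 2*s*sin(5*s/2)/5 - 4*sin(5*s/2)/5 + 4*cos(5*s/2)/25; evaluating from 0 to 2*pi: ∫_{0}^{2*pi} (s - 2) cos(-5*s/2) ds = (-4/25) - (4/25) = -8/25.
So ∫_{-2*pi}^{2*pi} g(s) cos(-5*s/2) ds = -24/25.
Hence Re(c_{-5}) = (1/(4*pi))·(-24/25) = -6/(25*pi).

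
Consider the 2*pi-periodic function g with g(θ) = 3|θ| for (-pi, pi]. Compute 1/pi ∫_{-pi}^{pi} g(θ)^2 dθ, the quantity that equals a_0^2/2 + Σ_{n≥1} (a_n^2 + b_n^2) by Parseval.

1/pi ∫_{-pi}^{pi} g(θ)^2 dθ = 1/pi · (6*pi**3) = 6*pi**2.

6*pi**2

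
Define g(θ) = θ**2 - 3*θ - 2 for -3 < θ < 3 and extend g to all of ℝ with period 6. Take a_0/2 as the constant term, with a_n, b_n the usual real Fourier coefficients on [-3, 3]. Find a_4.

a_4 = 1/3 ∫_{-3}^{3} g(θ) cos(4*pi*θ/3) dθ.
Integrating by parts twice (tabular method), an antiderivative of (θ**2 - 3*θ - 2) cos(4*pi*θ/3) is 3*θ**2*sin(4*pi*θ/3)/(4*pi) - 9*θ*sin(4*pi*θ/3)/(4*pi) + 9*θ*cos(4*pi*θ/3)/(8*pi**2) - 3*sin(4*pi*θ/3)/(2*pi) - 27*sin(4*pi*θ/3)/(32*pi**3) - 27*cos(4*pi*θ/3)/(16*pi**2); evaluating from -3 to 3: ∫_{-3}^{3} (θ**2 - 3*θ - 2) cos(4*pi*θ/3) dθ = (27/(16*pi**2)) - (-81/(16*pi**2)) = 27/(4*pi**2).
Hence a_4 = (1/3)·(27/(4*pi**2)) = 9/(4*pi**2).

9/(4*pi**2)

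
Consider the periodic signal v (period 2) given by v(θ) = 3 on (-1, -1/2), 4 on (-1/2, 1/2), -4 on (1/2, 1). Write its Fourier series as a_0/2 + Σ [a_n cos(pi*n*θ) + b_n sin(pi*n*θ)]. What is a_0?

a_0 = ∫_{-1}^{1} v(θ) dθ = 7/2.

7/2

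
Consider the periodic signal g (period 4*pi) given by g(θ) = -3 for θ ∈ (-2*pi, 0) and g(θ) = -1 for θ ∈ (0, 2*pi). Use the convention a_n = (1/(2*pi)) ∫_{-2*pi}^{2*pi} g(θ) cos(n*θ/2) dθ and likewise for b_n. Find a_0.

a_0 = (1/(2*pi)) ∫_{-2*pi}^{2*pi} g(θ) dθ = (1/(2*pi)) · (-8*pi) = -4.

-4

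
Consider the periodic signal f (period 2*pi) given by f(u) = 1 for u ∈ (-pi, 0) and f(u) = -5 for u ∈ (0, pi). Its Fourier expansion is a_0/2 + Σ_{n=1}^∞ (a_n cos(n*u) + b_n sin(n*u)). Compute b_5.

-12/(5*pi)

b_5 = 1/pi ∫_{-pi}^{pi} f(u) sin(5*u) du.
Split the integral at the breakpoints.
Directly, an antiderivative of (1) sin(5*u) is -cos(5*u)/5; evaluating from -pi to 0: ∫_{-pi}^{0} (1) sin(5*u) du = (-1/5) - (1/5) = -2/5.
Directly, an antiderivative of (-5) sin(5*u) is cos(5*u); evaluating from 0 to pi: ∫_{0}^{pi} (-5) sin(5*u) du = (-1) - (1) = -2.
Summing the pieces and multiplying by (1/pi) gives b_5 = -12/(5*pi).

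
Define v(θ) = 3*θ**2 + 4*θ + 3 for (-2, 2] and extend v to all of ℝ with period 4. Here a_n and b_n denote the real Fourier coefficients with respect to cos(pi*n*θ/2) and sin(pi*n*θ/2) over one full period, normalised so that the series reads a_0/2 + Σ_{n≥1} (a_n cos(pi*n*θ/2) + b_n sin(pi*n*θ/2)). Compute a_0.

14

a_0 = 1/2 ∫_{-2}^{2} v(θ) dθ = 1/2 · (28) = 14.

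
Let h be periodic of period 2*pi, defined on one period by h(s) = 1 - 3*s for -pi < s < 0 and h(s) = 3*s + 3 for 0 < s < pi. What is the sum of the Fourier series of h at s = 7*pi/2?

s = 7*pi/2 differs from s = -pi/2 by 2 full period(s), and the series is 2*pi-periodic.
h is continuous at s = -pi/2 with value 1 + 3*pi/2, so the series converges to 1 + 3*pi/2 there.

1 + 3*pi/2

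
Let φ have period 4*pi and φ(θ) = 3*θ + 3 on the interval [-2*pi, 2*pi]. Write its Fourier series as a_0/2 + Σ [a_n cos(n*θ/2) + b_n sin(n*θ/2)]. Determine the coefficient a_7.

0

a_7 = (1/(2*pi)) ∫_{-2*pi}^{2*pi} φ(θ) cos(7*θ/2) dθ.
Integrating by parts (boundary term plus one more integral), an antiderivative of (3*θ + 3) cos(7*θ/2) is 6*θ*sin(7*θ/2)/7 + 6*sin(7*θ/2)/7 + 12*cos(7*θ/2)/49; evaluating from -2*pi to 2*pi: ∫_{-2*pi}^{2*pi} (3*θ + 3) cos(7*θ/2) dθ = (-12/49) - (-12/49) = 0.
Hence a_7 = (1/(2*pi))·(0) = 0.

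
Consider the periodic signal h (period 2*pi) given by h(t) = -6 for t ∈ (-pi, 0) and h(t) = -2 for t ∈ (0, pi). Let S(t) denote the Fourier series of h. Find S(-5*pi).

t = -5*pi differs from t = -pi by -2 full period(s), and the series is 2*pi-periodic.
At t = -pi the one-sided limits are h(-pi^-) = -2 and h(-pi^+) = -6.
By Dirichlet's theorem the series converges to their average, [(-2) + (-6)]/2 = -4.

-4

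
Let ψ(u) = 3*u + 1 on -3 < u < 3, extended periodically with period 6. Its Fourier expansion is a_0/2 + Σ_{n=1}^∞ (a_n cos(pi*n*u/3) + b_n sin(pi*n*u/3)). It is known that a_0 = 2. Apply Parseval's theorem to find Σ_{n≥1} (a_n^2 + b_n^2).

54

Parseval: a_0^2/2 + Σ_{n≥1} (a_n^2+b_n^2) = 1/3 ∫_{-3}^{3} ψ(u)^2 du = 56.
Subtract a_0^2/2 = 2: Σ (a_n^2+b_n^2) = 54.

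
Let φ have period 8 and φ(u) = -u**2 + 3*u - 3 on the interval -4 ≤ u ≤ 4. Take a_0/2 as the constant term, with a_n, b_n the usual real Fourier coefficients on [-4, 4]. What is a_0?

-50/3

a_0 = 1/4 ∫_{-4}^{4} φ(u) du = 1/4 · (-200/3) = -50/3.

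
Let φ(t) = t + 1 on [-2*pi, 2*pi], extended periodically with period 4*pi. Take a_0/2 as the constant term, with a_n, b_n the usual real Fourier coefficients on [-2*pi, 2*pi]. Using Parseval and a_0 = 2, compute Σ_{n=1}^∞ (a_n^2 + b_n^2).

8*pi**2/3

Parseval: a_0^2/2 + Σ_{n≥1} (a_n^2+b_n^2) = (1/(2*pi)) ∫_{-2*pi}^{2*pi} φ(t)^2 dt = 2 + 8*pi**2/3.
Subtract a_0^2/2 = 2: Σ (a_n^2+b_n^2) = 8*pi**2/3.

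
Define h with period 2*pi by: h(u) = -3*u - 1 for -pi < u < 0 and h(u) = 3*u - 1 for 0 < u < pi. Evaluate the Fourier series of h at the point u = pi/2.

h is continuous at u = pi/2 with value -1 + 3*pi/2, so the series converges to -1 + 3*pi/2 there.

-1 + 3*pi/2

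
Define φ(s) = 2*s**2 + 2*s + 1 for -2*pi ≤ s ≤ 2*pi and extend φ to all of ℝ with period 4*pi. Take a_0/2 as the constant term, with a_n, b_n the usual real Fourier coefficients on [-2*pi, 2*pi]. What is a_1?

a_1 = (1/(2*pi)) ∫_{-2*pi}^{2*pi} φ(s) cos(s/2) ds.
Integrating by parts twice (tabular method), an antiderivative of (2*s**2 + 2*s + 1) cos(s/2) is 4*s**2*sin(s/2) + 4*s*sin(s/2) + 16*s*cos(s/2) - 30*sin(s/2) + 8*cos(s/2); evaluating from -2*pi to 2*pi: ∫_{-2*pi}^{2*pi} (2*s**2 + 2*s + 1) cos(s/2) ds = (-32*pi - 8) - (-8 + 32*pi) = -64*pi.
Hence a_1 = (1/(2*pi))·(-64*pi) = -32.

-32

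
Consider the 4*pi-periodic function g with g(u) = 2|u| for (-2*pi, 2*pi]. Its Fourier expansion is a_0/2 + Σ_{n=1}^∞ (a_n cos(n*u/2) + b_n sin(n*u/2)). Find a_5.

-16/(25*pi)

a_5 = (1/(2*pi)) ∫_{-2*pi}^{2*pi} g(u) cos(5*u/2) du.
g is even and cos(5*u/2) is even, so the integrand is even and a_5 = 1/pi ∫_0^{2*pi} g(u) cos(5*u/2) du.
Integrating by parts (boundary term plus one more integral), an antiderivative of (2*u) cos(5*u/2) is 4*u*sin(5*u/2)/5 + 8*cos(5*u/2)/25; evaluating from 0 to 2*pi: ∫_{0}^{2*pi} (2*u) cos(5*u/2) du = (-8/25) - (8/25) = -16/25.
Hence a_5 = (1/pi)·(-16/25) = -16/(25*pi).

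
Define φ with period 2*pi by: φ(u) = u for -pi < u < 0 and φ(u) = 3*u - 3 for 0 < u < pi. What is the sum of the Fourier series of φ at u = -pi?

-3/2 + pi

At u = -pi the one-sided limits are φ(-pi^-) = -3 + 3*pi and φ(-pi^+) = -pi.
By Dirichlet's theorem the series converges to their average, [(-3 + 3*pi) + (-pi)]/2 = -3/2 + pi.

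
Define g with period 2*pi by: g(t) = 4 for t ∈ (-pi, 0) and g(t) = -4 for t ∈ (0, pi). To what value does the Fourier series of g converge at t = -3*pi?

t = -3*pi differs from t = -pi by -1 full period(s), and the series is 2*pi-periodic.
At t = -pi the one-sided limits are g(-pi^-) = -4 and g(-pi^+) = 4.
By Dirichlet's theorem the series converges to their average, [(-4) + (4)]/2 = 0.

0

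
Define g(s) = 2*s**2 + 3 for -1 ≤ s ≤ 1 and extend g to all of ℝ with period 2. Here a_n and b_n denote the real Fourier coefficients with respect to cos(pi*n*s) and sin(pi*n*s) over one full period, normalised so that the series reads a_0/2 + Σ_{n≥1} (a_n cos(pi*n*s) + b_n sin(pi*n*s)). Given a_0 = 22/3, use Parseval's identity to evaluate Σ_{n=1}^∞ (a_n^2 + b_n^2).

Parseval: a_0^2/2 + Σ_{n≥1} (a_n^2+b_n^2) = ∫_{-1}^{1} g(s)^2 ds = 138/5.
Subtract a_0^2/2 = 242/9: Σ (a_n^2+b_n^2) = 32/45.

32/45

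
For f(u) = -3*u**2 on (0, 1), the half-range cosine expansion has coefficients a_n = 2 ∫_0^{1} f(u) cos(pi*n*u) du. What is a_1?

12/pi**2

a_1 = 2 ∫_0^{1} (-3*u**2) cos(pi*u) du.
Integrating by parts twice (tabular method), an antiderivative of (-3*u**2) cos(pi*u) is -3*u**2*sin(pi*u)/pi - 6*u*cos(pi*u)/pi**2 + 6*sin(pi*u)/pi**3; evaluating from 0 to 1: ∫_{0}^{1} (-3*u**2) cos(pi*u) du = (6/pi**2) - (0) = 6/pi**2.
Hence a_1 = 2·(6/pi**2) = 12/pi**2.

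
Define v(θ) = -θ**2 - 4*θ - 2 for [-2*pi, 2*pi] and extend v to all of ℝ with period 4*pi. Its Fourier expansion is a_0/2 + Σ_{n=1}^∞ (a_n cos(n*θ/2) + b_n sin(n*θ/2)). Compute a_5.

16/25

a_5 = (1/(2*pi)) ∫_{-2*pi}^{2*pi} v(θ) cos(5*θ/2) dθ.
Integrating by parts twice (tabular method), an antiderivative of (-θ**2 - 4*θ - 2) cos(5*θ/2) is -2*θ**2*sin(5*θ/2)/5 - 8*θ*sin(5*θ/2)/5 - 8*θ*cos(5*θ/2)/25 - 84*sin(5*θ/2)/125 - 16*cos(5*θ/2)/25; evaluating from -2*pi to 2*pi: ∫_{-2*pi}^{2*pi} (-θ**2 - 4*θ - 2) cos(5*θ/2) dθ = (16/25 + 16*pi/25) - (16/25 - 16*pi/25) = 32*pi/25.
Hence a_5 = (1/(2*pi))·(32*pi/25) = 16/25.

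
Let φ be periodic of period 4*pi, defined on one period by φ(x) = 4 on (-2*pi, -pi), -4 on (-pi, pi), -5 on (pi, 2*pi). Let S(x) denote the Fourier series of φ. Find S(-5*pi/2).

-5

x = -5*pi/2 differs from x = 3*pi/2 by -1 full period(s), and the series is 4*pi-periodic.
φ is continuous at x = 3*pi/2 with value -5, so the series converges to -5 there.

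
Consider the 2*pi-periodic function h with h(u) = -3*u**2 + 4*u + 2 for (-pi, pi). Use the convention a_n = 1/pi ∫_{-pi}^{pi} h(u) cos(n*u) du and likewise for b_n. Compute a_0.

4 - 2*pi**2

a_0 = 1/pi ∫_{-pi}^{pi} h(u) du = 1/pi · (2*pi*(2 - pi**2)) = 4 - 2*pi**2.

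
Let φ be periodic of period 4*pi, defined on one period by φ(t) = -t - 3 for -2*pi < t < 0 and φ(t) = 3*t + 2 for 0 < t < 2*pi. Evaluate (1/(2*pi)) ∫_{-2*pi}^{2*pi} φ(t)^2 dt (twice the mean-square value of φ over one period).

(1/(2*pi)) ∫_{-2*pi}^{2*pi} φ(t)^2 dt = (1/(2*pi)) · (2*pi*(39 + 18*pi + 40*pi**2)/3) = 13 + 6*pi + 40*pi**2/3.

13 + 6*pi + 40*pi**2/3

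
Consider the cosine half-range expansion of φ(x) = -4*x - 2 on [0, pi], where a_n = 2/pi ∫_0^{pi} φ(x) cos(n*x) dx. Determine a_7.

16/(49*pi)

a_7 = 2/pi ∫_0^{pi} (-4*x - 2) cos(7*x) dx.
Integrating by parts (boundary term plus one more integral), an antiderivative of (-4*x - 2) cos(7*x) is -4*x*sin(7*x)/7 - 2*sin(7*x)/7 - 4*cos(7*x)/49; evaluating from 0 to pi: ∫_{0}^{pi} (-4*x - 2) cos(7*x) dx = (4/49) - (-4/49) = 8/49.
Hence a_7 = (2/pi)·(8/49) = 16/(49*pi).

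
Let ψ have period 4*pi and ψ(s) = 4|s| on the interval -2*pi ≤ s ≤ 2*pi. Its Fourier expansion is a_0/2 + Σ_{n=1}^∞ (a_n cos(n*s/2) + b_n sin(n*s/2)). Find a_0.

a_0 = (1/(2*pi)) ∫_{-2*pi}^{2*pi} ψ(s) ds = (1/(2*pi)) · (16*pi**2) = 8*pi.

8*pi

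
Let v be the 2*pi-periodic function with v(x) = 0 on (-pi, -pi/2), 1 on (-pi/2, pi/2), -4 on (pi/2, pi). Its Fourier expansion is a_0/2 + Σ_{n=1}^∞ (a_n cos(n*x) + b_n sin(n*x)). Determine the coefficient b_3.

b_3 = 1/pi ∫_{-pi}^{pi} v(x) sin(3*x) dx.
Split the integral at the breakpoints.
∫_{-pi}^{-pi/2} (0) sin(3*x) dx = 0.
Directly, an antiderivative of (1) sin(3*x) is -cos(3*x)/3; evaluating from -pi/2 to pi/2: ∫_{-pi/2}^{pi/2} (1) sin(3*x) dx = (0) - (0) = 0.
Directly, an antiderivative of (-4) sin(3*x) is 4*cos(3*x)/3; evaluating from pi/2 to pi: ∫_{pi/2}^{pi} (-4) sin(3*x) dx = (-4/3) - (0) = -4/3.
Summing the pieces and multiplying by (1/pi) gives b_3 = -4/(3*pi).

-4/(3*pi)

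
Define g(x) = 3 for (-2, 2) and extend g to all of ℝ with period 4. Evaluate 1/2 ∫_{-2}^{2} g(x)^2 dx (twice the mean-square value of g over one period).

1/2 ∫_{-2}^{2} g(x)^2 dx = 1/2 · (36) = 18.

18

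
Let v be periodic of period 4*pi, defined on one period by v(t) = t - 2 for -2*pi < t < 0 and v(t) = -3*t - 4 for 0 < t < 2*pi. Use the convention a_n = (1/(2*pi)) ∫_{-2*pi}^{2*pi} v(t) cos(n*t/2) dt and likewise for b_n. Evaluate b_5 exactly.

b_5 = (1/(2*pi)) ∫_{-2*pi}^{2*pi} v(t) sin(5*t/2) dt.
Split the integral at the breakpoints.
Integrating by parts (boundary term plus one more integral), an antiderivative of (t - 2) sin(5*t/2) is -2*t*cos(5*t/2)/5 + 4*sin(5*t/2)/25 + 4*cos(5*t/2)/5; evaluating from -2*pi to 0: ∫_{-2*pi}^{0} (t - 2) sin(5*t/2) dt = (4/5) - (-4*pi/5 - 4/5) = 8/5 + 4*pi/5.
Integrating by parts (boundary term plus one more integral), an antiderivative of (-3*t - 4) sin(5*t/2) is 6*t*cos(5*t/2)/5 - 12*sin(5*t/2)/25 + 8*cos(5*t/2)/5; evaluating from 0 to 2*pi: ∫_{0}^{2*pi} (-3*t - 4) sin(5*t/2) dt = (-12*pi/5 - 8/5) - (8/5) = -12*pi/5 - 16/5.
Summing the pieces and multiplying by (1/(2*pi)) gives b_5 = 4*(-pi - 1)/(5*pi).

4*(-pi - 1)/(5*pi)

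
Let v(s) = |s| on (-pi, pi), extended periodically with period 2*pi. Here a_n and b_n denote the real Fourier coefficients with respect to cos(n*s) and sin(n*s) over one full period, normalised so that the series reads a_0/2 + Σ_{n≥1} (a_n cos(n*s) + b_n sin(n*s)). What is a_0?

pi

a_0 = 1/pi ∫_{-pi}^{pi} v(s) ds = 1/pi · (pi**2) = pi.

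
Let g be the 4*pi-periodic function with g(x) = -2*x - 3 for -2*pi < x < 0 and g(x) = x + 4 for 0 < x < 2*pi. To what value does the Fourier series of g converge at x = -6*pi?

x = -6*pi differs from x = -2*pi by -1 full period(s), and the series is 4*pi-periodic.
At x = -2*pi the one-sided limits are g(-2*pi^-) = 4 + 2*pi and g(-2*pi^+) = -3 + 4*pi.
By Dirichlet's theorem the series converges to their average, [(4 + 2*pi) + (-3 + 4*pi)]/2 = 1/2 + 3*pi.

1/2 + 3*pi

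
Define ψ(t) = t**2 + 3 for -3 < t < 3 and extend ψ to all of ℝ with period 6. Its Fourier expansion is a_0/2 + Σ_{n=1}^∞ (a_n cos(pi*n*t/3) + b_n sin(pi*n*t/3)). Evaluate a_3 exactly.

a_3 = 1/3 ∫_{-3}^{3} ψ(t) cos(pi*t) dt.
ψ is even and cos(pi*t) is even, so the integrand is even and a_3 = 2/3 ∫_0^{3} ψ(t) cos(pi*t) dt.
Integrating by parts twice (tabular method), an antiderivative of (t**2 + 3) cos(pi*t) is t**2*sin(pi*t)/pi + 2*t*cos(pi*t)/pi**2 - 2*sin(pi*t)/pi**3 + 3*sin(pi*t)/pi; evaluating from 0 to 3: ∫_{0}^{3} (t**2 + 3) cos(pi*t) dt = (-6/pi**2) - (0) = -6/pi**2.
Hence a_3 = (2/3)·(-6/pi**2) = -4/pi**2.

-4/pi**2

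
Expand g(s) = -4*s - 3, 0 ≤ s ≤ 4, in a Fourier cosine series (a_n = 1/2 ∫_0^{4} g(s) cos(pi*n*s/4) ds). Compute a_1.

64/pi**2

a_1 = 1/2 ∫_0^{4} (-4*s - 3) cos(pi*s/4) ds.
Integrating by parts (boundary term plus one more integral), an antiderivative of (-4*s - 3) cos(pi*s/4) is -16*s*sin(pi*s/4)/pi - 12*sin(pi*s/4)/pi - 64*cos(pi*s/4)/pi**2; evaluating from 0 to 4: ∫_{0}^{4} (-4*s - 3) cos(pi*s/4) ds = (64/pi**2) - (-64/pi**2) = 128/pi**2.
Hence a_1 = (1/2)·(128/pi**2) = 64/pi**2.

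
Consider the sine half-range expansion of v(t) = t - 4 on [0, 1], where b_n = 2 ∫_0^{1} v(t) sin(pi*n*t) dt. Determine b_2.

-1/pi

b_2 = 2 ∫_0^{1} (t - 4) sin(2*pi*t) dt.
Integrating by parts (boundary term plus one more integral), an antiderivative of (t - 4) sin(2*pi*t) is -t*cos(2*pi*t)/(2*pi) + sin(2*pi*t)/(4*pi**2) + 2*cos(2*pi*t)/pi; evaluating from 0 to 1: ∫_{0}^{1} (t - 4) sin(2*pi*t) dt = (3/(2*pi)) - (2/pi) = -1/(2*pi).
Hence b_2 = 2·(-1/(2*pi)) = -1/pi.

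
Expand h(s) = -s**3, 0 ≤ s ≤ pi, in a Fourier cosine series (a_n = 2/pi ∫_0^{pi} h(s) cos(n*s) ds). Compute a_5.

a_5 = 2/pi ∫_0^{pi} (-s**3) cos(5*s) ds.
Integrating by parts three times (tabular method), an antiderivative of (-s**3) cos(5*s) is -s**3*sin(5*s)/5 - 3*s**2*cos(5*s)/25 + 6*s*sin(5*s)/125 + 6*cos(5*s)/625; evaluating from 0 to pi: ∫_{0}^{pi} (-s**3) cos(5*s) ds = (-6/625 + 3*pi**2/25) - (6/625) = -12/625 + 3*pi**2/25.
Hence a_5 = (2/pi)·(-12/625 + 3*pi**2/25) = 6*(-4 + 25*pi**2)/(625*pi).

6*(-4 + 25*pi**2)/(625*pi)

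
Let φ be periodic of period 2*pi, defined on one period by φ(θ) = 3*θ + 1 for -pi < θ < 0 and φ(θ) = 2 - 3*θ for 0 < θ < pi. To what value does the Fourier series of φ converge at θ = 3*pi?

θ = 3*pi differs from θ = -pi by 2 full period(s), and the series is 2*pi-periodic.
At θ = -pi the one-sided limits are φ(-pi^-) = 2 - 3*pi and φ(-pi^+) = 1 - 3*pi.
By Dirichlet's theorem the series converges to their average, [(2 - 3*pi) + (1 - 3*pi)]/2 = 3/2 - 3*pi.

3/2 - 3*pi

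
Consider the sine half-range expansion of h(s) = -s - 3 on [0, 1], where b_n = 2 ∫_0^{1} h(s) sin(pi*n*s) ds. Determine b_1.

b_1 = 2 ∫_0^{1} (-s - 3) sin(pi*s) ds.
Integrating by parts (boundary term plus one more integral), an antiderivative of (-s - 3) sin(pi*s) is s*cos(pi*s)/pi - sin(pi*s)/pi**2 + 3*cos(pi*s)/pi; evaluating from 0 to 1: ∫_{0}^{1} (-s - 3) sin(pi*s) ds = (-4/pi) - (3/pi) = -7/pi.
Hence b_1 = 2·(-7/pi) = -14/pi.

-14/pi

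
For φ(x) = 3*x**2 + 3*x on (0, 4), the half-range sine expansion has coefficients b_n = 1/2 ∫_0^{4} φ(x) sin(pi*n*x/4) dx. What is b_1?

-384/pi**3 + 120/pi

b_1 = 1/2 ∫_0^{4} (3*x**2 + 3*x) sin(pi*x/4) dx.
Integrating by parts twice (tabular method), an antiderivative of (3*x**2 + 3*x) sin(pi*x/4) is -12*x**2*cos(pi*x/4)/pi + 96*x*sin(pi*x/4)/pi**2 - 12*x*cos(pi*x/4)/pi + 48*sin(pi*x/4)/pi**2 + 384*cos(pi*x/4)/pi**3; evaluating from 0 to 4: ∫_{0}^{4} (3*x**2 + 3*x) sin(pi*x/4) dx = (-384/pi**3 + 240/pi) - (384/pi**3) = -768/pi**3 + 240/pi.
Hence b_1 = (1/2)·(-768/pi**3 + 240/pi) = -384/pi**3 + 120/pi.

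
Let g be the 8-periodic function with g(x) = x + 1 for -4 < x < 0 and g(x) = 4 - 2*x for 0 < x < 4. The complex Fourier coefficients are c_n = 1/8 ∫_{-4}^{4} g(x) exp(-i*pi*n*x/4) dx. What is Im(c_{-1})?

1/pi

Since g is real-valued, Im(c_{-1}) = -1/8 ∫_{-4}^{4} g(x) sin(-pi*x/4) dx = b_{1}/2.
Split the integral at the breakpoints.
Integrating by parts (boundary term plus one more integral), an antiderivative of (x + 1) sin(-pi*x/4) is 4*x*cos(pi*x/4)/pi - 16*sin(pi*x/4)/pi**2 + 4*cos(pi*x/4)/pi; evaluating from -4 to 0: ∫_{-4}^{0} (x + 1) sin(-pi*x/4) dx = (4/pi) - (12/pi) = -8/pi.
Integrating by parts (boundary term plus one more integral), an antiderivative of (4 - 2*x) sin(-pi*x/4) is -8*x*cos(pi*x/4)/pi + 32*sin(pi*x/4)/pi**2 + 16*cos(pi*x/4)/pi; evaluating from 0 to 4: ∫_{0}^{4} (4 - 2*x) sin(-pi*x/4) dx = (16/pi) - (16/pi) = 0.
So ∫_{-4}^{4} g(x) sin(-pi*x/4) dx = -8/pi.
Hence Im(c_{-1}) = (-1/8)·(-8/pi) = 1/pi.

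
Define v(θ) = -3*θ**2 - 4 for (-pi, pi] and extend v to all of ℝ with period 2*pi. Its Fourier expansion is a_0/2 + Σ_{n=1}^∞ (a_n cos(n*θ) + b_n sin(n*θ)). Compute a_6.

a_6 = 1/pi ∫_{-pi}^{pi} v(θ) cos(6*θ) dθ.
v is even and cos(6*θ) is even, so the integrand is even and a_6 = 2/pi ∫_0^{pi} v(θ) cos(6*θ) dθ.
Integrating by parts twice (tabular method), an antiderivative of (-3*θ**2 - 4) cos(6*θ) is -θ**2*sin(6*θ)/2 - θ*cos(6*θ)/6 - 23*sin(6*θ)/36; evaluating from 0 to pi: ∫_{0}^{pi} (-3*θ**2 - 4) cos(6*θ) dθ = (-pi/6) - (0) = -pi/6.
Hence a_6 = (2/pi)·(-pi/6) = -1/3.

-1/3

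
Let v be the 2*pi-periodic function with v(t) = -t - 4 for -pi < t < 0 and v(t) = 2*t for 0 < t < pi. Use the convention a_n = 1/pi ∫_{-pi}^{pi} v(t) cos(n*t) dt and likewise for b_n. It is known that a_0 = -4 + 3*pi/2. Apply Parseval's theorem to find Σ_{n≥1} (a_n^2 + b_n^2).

13*pi**2/24 + 2*pi + 8

Parseval: a_0^2/2 + Σ_{n≥1} (a_n^2+b_n^2) = 1/pi ∫_{-pi}^{pi} v(t)^2 dt = -4*pi + 16 + 5*pi**2/3.
Subtract a_0^2/2 = (8 - 3*pi)**2/8: Σ (a_n^2+b_n^2) = 13*pi**2/24 + 2*pi + 8.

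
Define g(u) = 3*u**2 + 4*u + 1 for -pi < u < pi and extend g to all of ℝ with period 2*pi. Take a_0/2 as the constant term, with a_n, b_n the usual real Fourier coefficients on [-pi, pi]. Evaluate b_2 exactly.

-4

b_2 = 1/pi ∫_{-pi}^{pi} g(u) sin(2*u) du.
Integrating by parts twice (tabular method), an antiderivative of (3*u**2 + 4*u + 1) sin(2*u) is -3*u**2*cos(2*u)/2 + 3*u*sin(2*u)/2 - 2*u*cos(2*u) + sin(2*u) + cos(2*u)/4; evaluating from -pi to pi: ∫_{-pi}^{pi} (3*u**2 + 4*u + 1) sin(2*u) du = (-3*pi**2/2 - 2*pi + 1/4) - (-3*pi**2/2 + 1/4 + 2*pi) = -4*pi.
Hence b_2 = (1/pi)·(-4*pi) = -4.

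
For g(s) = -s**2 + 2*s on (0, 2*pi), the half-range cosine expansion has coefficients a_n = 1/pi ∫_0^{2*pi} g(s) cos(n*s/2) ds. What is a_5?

16*(-1 + pi)/(25*pi)

a_5 = 1/pi ∫_0^{2*pi} (-s**2 + 2*s) cos(5*s/2) ds.
Integrating by parts twice (tabular method), an antiderivative of (-s**2 + 2*s) cos(5*s/2) is -2*s**2*sin(5*s/2)/5 + 4*s*sin(5*s/2)/5 - 8*s*cos(5*s/2)/25 + 16*sin(5*s/2)/125 + 8*cos(5*s/2)/25; evaluating from 0 to 2*pi: ∫_{0}^{2*pi} (-s**2 + 2*s) cos(5*s/2) ds = (-8/25 + 16*pi/25) - (8/25) = -16/25 + 16*pi/25.
Hence a_5 = (1/pi)·(-16/25 + 16*pi/25) = 16*(-1 + pi)/(25*pi).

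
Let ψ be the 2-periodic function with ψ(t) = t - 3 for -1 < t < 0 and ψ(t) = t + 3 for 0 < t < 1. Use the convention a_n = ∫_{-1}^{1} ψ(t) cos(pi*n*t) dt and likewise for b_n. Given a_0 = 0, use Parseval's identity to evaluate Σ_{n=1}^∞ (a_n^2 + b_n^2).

74/3

Parseval: a_0^2/2 + Σ_{n≥1} (a_n^2+b_n^2) = ∫_{-1}^{1} ψ(t)^2 dt = 74/3.
Subtract a_0^2/2 = 0: Σ (a_n^2+b_n^2) = 74/3.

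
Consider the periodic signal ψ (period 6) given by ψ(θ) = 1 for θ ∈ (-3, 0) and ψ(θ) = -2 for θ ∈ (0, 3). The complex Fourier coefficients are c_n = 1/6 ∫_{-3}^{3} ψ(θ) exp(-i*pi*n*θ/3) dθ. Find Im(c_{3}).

1/pi

Since ψ is real-valued, Im(c_{3}) = -1/6 ∫_{-3}^{3} ψ(θ) sin(pi*θ) dθ = -b_{3}/2.
Split the integral at the breakpoints.
Directly, an antiderivative of (1) sin(pi*θ) is -cos(pi*θ)/pi; evaluating from -3 to 0: ∫_{-3}^{0} (1) sin(pi*θ) dθ = (-1/pi) - (1/pi) = -2/pi.
Directly, an antiderivative of (-2) sin(pi*θ) is 2*cos(pi*θ)/pi; evaluating from 0 to 3: ∫_{0}^{3} (-2) sin(pi*θ) dθ = (-2/pi) - (2/pi) = -4/pi.
So ∫_{-3}^{3} ψ(θ) sin(pi*θ) dθ = -6/pi.
Hence Im(c_{3}) = (-1/6)·(-6/pi) = 1/pi.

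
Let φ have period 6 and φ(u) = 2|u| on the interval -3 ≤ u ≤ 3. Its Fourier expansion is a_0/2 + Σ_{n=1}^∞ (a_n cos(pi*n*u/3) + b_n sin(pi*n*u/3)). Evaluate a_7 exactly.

-24/(49*pi**2)

a_7 = 1/3 ∫_{-3}^{3} φ(u) cos(7*pi*u/3) du.
φ is even and cos(7*pi*u/3) is even, so the integrand is even and a_7 = 2/3 ∫_0^{3} φ(u) cos(7*pi*u/3) du.
Integrating by parts (boundary term plus one more integral), an antiderivative of (2*u) cos(7*pi*u/3) is 6*u*sin(7*pi*u/3)/(7*pi) + 18*cos(7*pi*u/3)/(49*pi**2); evaluating from 0 to 3: ∫_{0}^{3} (2*u) cos(7*pi*u/3) du = (-18/(49*pi**2)) - (18/(49*pi**2)) = -36/(49*pi**2).
Hence a_7 = (2/3)·(-36/(49*pi**2)) = -24/(49*pi**2).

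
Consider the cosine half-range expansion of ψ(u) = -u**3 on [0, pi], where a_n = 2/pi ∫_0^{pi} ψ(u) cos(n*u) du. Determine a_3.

2*(-4 + 9*pi**2)/(27*pi)

a_3 = 2/pi ∫_0^{pi} (-u**3) cos(3*u) du.
Integrating by parts three times (tabular method), an antiderivative of (-u**3) cos(3*u) is -u**3*sin(3*u)/3 - u**2*cos(3*u)/3 + 2*u*sin(3*u)/9 + 2*cos(3*u)/27; evaluating from 0 to pi: ∫_{0}^{pi} (-u**3) cos(3*u) du = (-2/27 + pi**2/3) - (2/27) = -4/27 + pi**2/3.
Hence a_3 = (2/pi)·(-4/27 + pi**2/3) = 2*(-4 + 9*pi**2)/(27*pi).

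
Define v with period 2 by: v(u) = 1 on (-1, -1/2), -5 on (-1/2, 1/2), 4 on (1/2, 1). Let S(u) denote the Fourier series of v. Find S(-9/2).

-2

u = -9/2 differs from u = -1/2 by -2 full period(s), and the series is 2-periodic.
At u = -1/2 the one-sided limits are v(-1/2^-) = 1 and v(-1/2^+) = -5.
By Dirichlet's theorem the series converges to their average, [(1) + (-5)]/2 = -2.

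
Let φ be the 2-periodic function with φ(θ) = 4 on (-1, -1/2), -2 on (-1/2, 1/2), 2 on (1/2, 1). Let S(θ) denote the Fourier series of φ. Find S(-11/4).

θ = -11/4 differs from θ = -3/4 by -1 full period(s), and the series is 2-periodic.
φ is continuous at θ = -3/4 with value 4, so the series converges to 4 there.

4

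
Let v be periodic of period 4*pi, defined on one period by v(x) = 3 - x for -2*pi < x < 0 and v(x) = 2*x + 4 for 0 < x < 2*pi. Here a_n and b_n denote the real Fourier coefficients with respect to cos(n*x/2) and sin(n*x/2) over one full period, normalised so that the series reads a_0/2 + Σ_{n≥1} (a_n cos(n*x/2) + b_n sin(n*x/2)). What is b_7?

b_7 = (1/(2*pi)) ∫_{-2*pi}^{2*pi} v(x) sin(7*x/2) dx.
Split the integral at the breakpoints.
Integrating by parts (boundary term plus one more integral), an antiderivative of (3 - x) sin(7*x/2) is 2*x*cos(7*x/2)/7 - 4*sin(7*x/2)/49 - 6*cos(7*x/2)/7; evaluating from -2*pi to 0: ∫_{-2*pi}^{0} (3 - x) sin(7*x/2) dx = (-6/7) - (6/7 + 4*pi/7) = -4*pi/7 - 12/7.
Integrating by parts (boundary term plus one more integral), an antiderivative of (2*x + 4) sin(7*x/2) is -4*x*cos(7*x/2)/7 + 8*sin(7*x/2)/49 - 8*cos(7*x/2)/7; evaluating from 0 to 2*pi: ∫_{0}^{2*pi} (2*x + 4) sin(7*x/2) dx = (8/7 + 8*pi/7) - (-8/7) = 16/7 + 8*pi/7.
Summing the pieces and multiplying by (1/(2*pi)) gives b_7 = 2*(1 + pi)/(7*pi).

2*(1 + pi)/(7*pi)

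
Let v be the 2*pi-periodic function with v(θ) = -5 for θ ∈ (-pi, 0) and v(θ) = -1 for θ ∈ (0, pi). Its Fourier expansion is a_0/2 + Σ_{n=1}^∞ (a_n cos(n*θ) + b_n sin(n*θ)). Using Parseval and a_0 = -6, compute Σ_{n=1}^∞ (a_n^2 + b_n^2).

8

Parseval: a_0^2/2 + Σ_{n≥1} (a_n^2+b_n^2) = 1/pi ∫_{-pi}^{pi} v(θ)^2 dθ = 26.
Subtract a_0^2/2 = 18: Σ (a_n^2+b_n^2) = 8.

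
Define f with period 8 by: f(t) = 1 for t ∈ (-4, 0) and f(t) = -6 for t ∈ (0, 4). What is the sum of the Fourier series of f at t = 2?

-6

f is continuous at t = 2 with value -6, so the series converges to -6 there.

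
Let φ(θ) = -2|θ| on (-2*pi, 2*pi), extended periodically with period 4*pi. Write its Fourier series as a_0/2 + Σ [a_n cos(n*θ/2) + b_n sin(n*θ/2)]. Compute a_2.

0

a_2 = (1/(2*pi)) ∫_{-2*pi}^{2*pi} φ(θ) cos(θ) dθ.
φ is even and cos(θ) is even, so the integrand is even and a_2 = 1/pi ∫_0^{2*pi} φ(θ) cos(θ) dθ.
Integrating by parts (boundary term plus one more integral), an antiderivative of (-2*θ) cos(θ) is -2*θ*sin(θ) - 2*cos(θ); evaluating from 0 to 2*pi: ∫_{0}^{2*pi} (-2*θ) cos(θ) dθ = (-2) - (-2) = 0.
Hence a_2 = (1/pi)·(0) = 0.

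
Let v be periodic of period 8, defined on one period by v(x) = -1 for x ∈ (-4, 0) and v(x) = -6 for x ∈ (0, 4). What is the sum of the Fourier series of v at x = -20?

-7/2

x = -20 differs from x = -4 by -2 full period(s), and the series is 8-periodic.
At x = -4 the one-sided limits are v(-4^-) = -6 and v(-4^+) = -1.
By Dirichlet's theorem the series converges to their average, [(-6) + (-1)]/2 = -7/2.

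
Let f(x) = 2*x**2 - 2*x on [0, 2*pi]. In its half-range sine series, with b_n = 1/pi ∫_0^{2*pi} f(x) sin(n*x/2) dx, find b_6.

b_6 = 1/pi ∫_0^{2*pi} (2*x**2 - 2*x) sin(3*x) dx.
Integrating by parts twice (tabular method), an antiderivative of (2*x**2 - 2*x) sin(3*x) is -2*x**2*cos(3*x)/3 + 4*x*sin(3*x)/9 + 2*x*cos(3*x)/3 - 2*sin(3*x)/9 + 4*cos(3*x)/27; evaluating from 0 to 2*pi: ∫_{0}^{2*pi} (2*x**2 - 2*x) sin(3*x) dx = (-8*pi**2/3 + 4/27 + 4*pi/3) - (4/27) = 4*pi*(1 - 2*pi)/3.
Hence b_6 = (1/pi)·(4*pi*(1 - 2*pi)/3) = 4/3 - 8*pi/3.

4/3 - 8*pi/3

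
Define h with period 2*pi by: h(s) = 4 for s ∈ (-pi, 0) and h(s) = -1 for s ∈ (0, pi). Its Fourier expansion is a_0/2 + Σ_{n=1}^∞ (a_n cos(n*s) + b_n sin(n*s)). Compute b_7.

b_7 = 1/pi ∫_{-pi}^{pi} h(s) sin(7*s) ds.
Split the integral at the breakpoints.
Directly, an antiderivative of (4) sin(7*s) is -4*cos(7*s)/7; evaluating from -pi to 0: ∫_{-pi}^{0} (4) sin(7*s) ds = (-4/7) - (4/7) = -8/7.
Directly, an antiderivative of (-1) sin(7*s) is cos(7*s)/7; evaluating from 0 to pi: ∫_{0}^{pi} (-1) sin(7*s) ds = (-1/7) - (1/7) = -2/7.
Summing the pieces and multiplying by (1/pi) gives b_7 = -10/(7*pi).

-10/(7*pi)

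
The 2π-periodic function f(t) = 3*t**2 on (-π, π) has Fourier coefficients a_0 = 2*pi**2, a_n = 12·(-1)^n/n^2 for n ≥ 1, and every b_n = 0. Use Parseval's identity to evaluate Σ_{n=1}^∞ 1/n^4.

Parseval: a_0^2/2 + Σ a_n^2 = (1/π) ∫_{-π}^{π} f(t)^2 dt = 18*pi**4/5.
Subtract a_0^2/2 = 2*pi**4: Σ a_n^2 = 8*pi**4/5.
Since a_n^2 = 144/n^4, Σ 1/n^4 = pi**4/90.

pi**4/90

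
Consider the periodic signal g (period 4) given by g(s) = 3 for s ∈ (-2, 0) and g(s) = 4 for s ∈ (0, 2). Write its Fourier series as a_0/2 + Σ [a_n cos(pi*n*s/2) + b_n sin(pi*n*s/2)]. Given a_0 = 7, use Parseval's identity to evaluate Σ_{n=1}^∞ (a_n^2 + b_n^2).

Parseval: a_0^2/2 + Σ_{n≥1} (a_n^2+b_n^2) = 1/2 ∫_{-2}^{2} g(s)^2 ds = 25.
Subtract a_0^2/2 = 49/2: Σ (a_n^2+b_n^2) = 1/2.

1/2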